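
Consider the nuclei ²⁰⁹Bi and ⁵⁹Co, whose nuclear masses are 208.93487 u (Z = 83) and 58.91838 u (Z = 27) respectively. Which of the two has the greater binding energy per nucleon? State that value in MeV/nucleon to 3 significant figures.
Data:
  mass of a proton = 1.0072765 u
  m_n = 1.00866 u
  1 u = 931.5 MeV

⁵⁹Co; 8.77 MeV/nucleon

²⁰⁹Bi: Σm = 83(1.0072765) + 126(1.00866) = 210.6951095 u; Δm = 1.7602395 u; E_B = 1639.7 MeV; E_B/A = 7.845 MeV
⁵⁹Co: Σm = 27(1.0072765) + 32(1.00866) = 59.4735855 u; Δm = 0.5552055 u; E_B = 517.17 MeV; E_B/A = 8.766 MeV
⁵⁹Co has the higher binding energy per nucleon, so it is the more tightly bound nucleus.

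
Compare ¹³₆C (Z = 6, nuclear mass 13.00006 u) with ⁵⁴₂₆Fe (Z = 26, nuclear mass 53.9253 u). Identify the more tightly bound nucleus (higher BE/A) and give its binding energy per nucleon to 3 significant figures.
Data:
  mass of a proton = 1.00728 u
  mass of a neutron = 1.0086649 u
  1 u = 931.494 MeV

⁵⁴₂₆Fe; 8.74 MeV/nucleon

¹³₆C: Σm = 6(1.00728) + 7(1.0086649) = 13.1043343 u; Δm = 0.1042743 u; E_B = 97.131 MeV; E_B/A = 7.472 MeV
⁵⁴₂₆Fe: Σm = 26(1.00728) + 28(1.0086649) = 54.4318972 u; Δm = 0.5065972 u; E_B = 471.89 MeV; E_B/A = 8.739 MeV
⁵⁴₂₆Fe has the higher binding energy per nucleon, so it is the more tightly bound nucleus.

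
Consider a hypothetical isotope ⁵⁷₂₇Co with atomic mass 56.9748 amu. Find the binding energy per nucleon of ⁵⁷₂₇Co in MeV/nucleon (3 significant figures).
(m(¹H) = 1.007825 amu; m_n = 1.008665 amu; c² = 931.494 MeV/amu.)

8.11 MeV/nucleon

Mass of separated nucleons = 27(1.007825) + 30(1.008665) = 27.211275 + 30.259950 = 57.471225 amu
The mass defect is 57.471225 − 56.9748 = 0.496425 amu.
Converting to energy: 0.496425 amu × 931.494 MeV/amu = 462.417 MeV
Dividing by A = 57 gives 8.113 MeV per nucleon.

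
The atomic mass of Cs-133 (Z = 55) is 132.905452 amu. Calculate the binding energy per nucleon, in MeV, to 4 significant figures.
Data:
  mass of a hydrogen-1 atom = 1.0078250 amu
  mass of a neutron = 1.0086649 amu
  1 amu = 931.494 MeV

8.410 MeV/nucleon

Mass of separated nucleons = 55(1.0078250) + 78(1.0086649) = 55.4303750 + 78.6758622 = 134.1062372 amu
Δm = 134.1062372 − 132.905452 = 1.2007852 amu
Converting to energy: 1.2007852 amu × 931.494 MeV/amu = 1118.52 MeV
Dividing by A = 133 gives 8.410 MeV per nucleon.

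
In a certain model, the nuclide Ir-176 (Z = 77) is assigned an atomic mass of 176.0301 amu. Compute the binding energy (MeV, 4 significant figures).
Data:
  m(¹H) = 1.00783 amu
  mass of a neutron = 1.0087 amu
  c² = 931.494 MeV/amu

Mass of separated nucleons = 77(1.00783) + 99(1.0087) = 77.60291 + 99.8613 = 177.46421 amu
The mass defect is 177.46421 − 176.0301 = 1.43411 amu.
E_B = 1.43411 × 931.494 = 1335.86 MeV

1336 MeV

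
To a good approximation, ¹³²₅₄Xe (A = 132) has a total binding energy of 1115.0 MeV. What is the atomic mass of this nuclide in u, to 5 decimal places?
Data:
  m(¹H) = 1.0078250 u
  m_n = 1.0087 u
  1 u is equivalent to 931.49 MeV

131.90414 u

Mass defect = 1115.0 MeV / (931.49 MeV/u) = 1.1970069 u
Constituent mass = 54(1.0078250) + 78(1.0087) = 133.1011500 u
Atomic mass = 133.1011500 − 1.1970069 = 131.9041431 u ≈ 131.90414 u (to 5 decimal places)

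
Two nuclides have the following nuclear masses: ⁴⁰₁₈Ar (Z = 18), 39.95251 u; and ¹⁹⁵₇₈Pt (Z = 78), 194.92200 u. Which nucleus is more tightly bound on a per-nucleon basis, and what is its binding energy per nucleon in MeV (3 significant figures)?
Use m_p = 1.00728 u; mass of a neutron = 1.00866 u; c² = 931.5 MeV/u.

⁴⁰₁₈Ar: Σm = 18(1.00728) + 22(1.00866) = 40.32156 u; Δm = 0.36905 u; E_B = 343.77 MeV; E_B/A = 8.594 MeV
¹⁹⁵₇₈Pt: Σm = 78(1.00728) + 117(1.00866) = 196.58106 u; Δm = 1.65906 u; E_B = 1545.4 MeV; E_B/A = 7.925 MeV
⁴⁰₁₈Ar has the higher binding energy per nucleon, so it is the more tightly bound nucleus.

⁴⁰₁₈Ar; 8.59 MeV/nucleon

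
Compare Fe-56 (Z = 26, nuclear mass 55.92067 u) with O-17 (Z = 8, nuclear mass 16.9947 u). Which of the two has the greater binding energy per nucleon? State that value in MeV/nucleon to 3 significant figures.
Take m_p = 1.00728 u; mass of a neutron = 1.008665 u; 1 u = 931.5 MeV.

Fe-56; 8.79 MeV/nucleon

Fe-56: Σm = 26(1.00728) + 30(1.008665) = 56.449230 u; Δm = 0.528560 u; E_B = 492.35 MeV; E_B/A = 8.792 MeV
O-17: Σm = 8(1.00728) + 9(1.008665) = 17.136225 u; Δm = 0.141525 u; E_B = 131.83 MeV; E_B/A = 7.7547 MeV
Fe-56 has the higher binding energy per nucleon, so it is the more tightly bound nucleus.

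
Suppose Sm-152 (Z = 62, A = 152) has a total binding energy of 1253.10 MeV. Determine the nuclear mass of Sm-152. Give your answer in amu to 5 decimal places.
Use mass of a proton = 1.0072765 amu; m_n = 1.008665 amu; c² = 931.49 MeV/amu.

Mass defect = 1253.10 MeV / (931.49 MeV/amu) = 1.3452640 amu
Constituent mass = 62(1.0072765) + 90(1.008665) = 153.2309930 amu
Nuclear mass = 153.2309930 − 1.3452640 = 151.8857290 amu ≈ 151.88573 amu (to 5 decimal places)

151.88573 amu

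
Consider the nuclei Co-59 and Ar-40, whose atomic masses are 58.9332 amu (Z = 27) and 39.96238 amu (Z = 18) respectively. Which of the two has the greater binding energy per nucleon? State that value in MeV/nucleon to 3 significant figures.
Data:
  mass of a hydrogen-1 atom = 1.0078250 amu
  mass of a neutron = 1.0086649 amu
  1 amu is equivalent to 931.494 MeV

Co-59; 8.77 MeV/nucleon

Co-59: Σm = 27(1.0078250) + 32(1.0086649) = 59.4885518 amu; Δm = 0.5553518 amu; E_B = 517.31 MeV; E_B/A = 8.768 MeV
Ar-40: Σm = 18(1.0078250) + 22(1.0086649) = 40.3314778 amu; Δm = 0.3690978 amu; E_B = 343.81 MeV; E_B/A = 8.595 MeV
Co-59 has the higher binding energy per nucleon, so it is the more tightly bound nucleus.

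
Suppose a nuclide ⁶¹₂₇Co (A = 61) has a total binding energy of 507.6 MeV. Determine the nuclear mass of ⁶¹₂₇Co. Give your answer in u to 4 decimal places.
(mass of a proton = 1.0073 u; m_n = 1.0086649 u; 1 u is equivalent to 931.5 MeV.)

Mass defect = 507.6 MeV / (931.5 MeV/u) = 0.544928 u
Constituent mass = 27(1.0073) + 34(1.0086649) = 61.4917066 u
Nuclear mass = 61.4917066 − 0.544928 = 60.9467786 u ≈ 60.9468 u (to 4 decimal places)

60.9468 u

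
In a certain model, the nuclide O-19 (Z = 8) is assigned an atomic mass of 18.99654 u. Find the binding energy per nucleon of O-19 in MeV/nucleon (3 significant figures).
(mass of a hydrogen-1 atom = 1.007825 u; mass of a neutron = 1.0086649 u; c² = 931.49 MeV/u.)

7.91 MeV/nucleon

With 8 protons and 11 neutrons (A = 19):
Total constituent mass: 8 × 1.007825 + 11 × 1.0086649 = 19.1579139 u
The mass defect is 19.1579139 − 18.99654 = 0.1613739 u.
E_B = 0.1613739 × 931.49 = 150.318 MeV
Per nucleon: 150.318 / 19 = 7.911 MeV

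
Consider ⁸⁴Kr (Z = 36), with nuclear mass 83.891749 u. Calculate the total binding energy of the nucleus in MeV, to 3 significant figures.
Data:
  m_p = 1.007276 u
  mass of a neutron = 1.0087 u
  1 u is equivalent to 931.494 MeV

734 MeV

The nucleus contains 36 protons and 84 − 36 = 48 neutrons.
Σm = 36·m_p + 48·m_n = 36.261936 + 48.4176 = 84.679536 u
Δm = 84.679536 − 83.891749 = 0.787787 u
E_B = 0.787787 × 931.494 = 733.819 MeV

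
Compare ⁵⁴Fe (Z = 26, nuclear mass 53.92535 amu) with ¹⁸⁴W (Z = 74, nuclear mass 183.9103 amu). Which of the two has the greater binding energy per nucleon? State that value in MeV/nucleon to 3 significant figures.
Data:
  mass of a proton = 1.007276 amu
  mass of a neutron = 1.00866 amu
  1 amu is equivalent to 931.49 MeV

⁵⁴Fe: Σm = 26(1.007276) + 28(1.00866) = 54.431656 amu; Δm = 0.506306 amu; E_B = 471.62 MeV; E_B/A = 8.734 MeV
¹⁸⁴W: Σm = 74(1.007276) + 110(1.00866) = 185.491024 amu; Δm = 1.580724 amu; E_B = 1472.4 MeV; E_B/A = 8.002 MeV
⁵⁴Fe has the higher binding energy per nucleon, so it is the more tightly bound nucleus.

⁵⁴Fe; 8.73 MeV/nucleon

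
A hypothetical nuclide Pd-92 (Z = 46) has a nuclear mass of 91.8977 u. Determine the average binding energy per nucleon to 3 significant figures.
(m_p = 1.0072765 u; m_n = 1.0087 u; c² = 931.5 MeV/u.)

Total constituent mass: 46 × 1.0072765 + 46 × 1.0087 = 92.7349190 u
The mass defect is 92.7349190 − 91.8977 = 0.8372190 u.
Converting to energy: 0.8372190 u × 931.5 MeV/u = 779.869 MeV
Dividing by A = 92 gives 8.477 MeV per nucleon.

8.48 MeV/nucleon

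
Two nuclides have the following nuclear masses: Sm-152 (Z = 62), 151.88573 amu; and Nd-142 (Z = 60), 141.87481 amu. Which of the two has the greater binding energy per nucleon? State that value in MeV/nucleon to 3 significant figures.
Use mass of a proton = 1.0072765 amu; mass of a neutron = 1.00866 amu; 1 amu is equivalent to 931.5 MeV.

Nd-142; 8.34 MeV/nucleon

Sm-152: Σm = 62(1.0072765) + 90(1.00866) = 153.2305430 amu; Δm = 1.3448130 amu; E_B = 1252.7 MeV; E_B/A = 8.241 MeV
Nd-142: Σm = 60(1.0072765) + 82(1.00866) = 143.1467100 amu; Δm = 1.2719000 amu; E_B = 1184.77 MeV; E_B/A = 8.343 MeV
Nd-142 has the higher binding energy per nucleon, so it is the more tightly bound nucleus.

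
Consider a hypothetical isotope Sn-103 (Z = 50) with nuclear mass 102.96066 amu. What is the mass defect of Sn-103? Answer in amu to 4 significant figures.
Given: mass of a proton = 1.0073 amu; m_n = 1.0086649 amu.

0.8636 amu

Σm = 50·m_p + 53·m_n = 50.3650 + 53.4592397 = 103.8242397 amu
Mass defect Δm = 103.8242397 − 102.96066 = 0.8635797 amu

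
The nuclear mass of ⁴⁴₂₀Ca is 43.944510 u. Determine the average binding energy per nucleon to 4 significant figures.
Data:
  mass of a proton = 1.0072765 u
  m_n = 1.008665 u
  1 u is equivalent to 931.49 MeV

Σm = 20·m_p + 24·m_n = 20.1455300 + 24.207960 = 44.3534900 u
The mass defect is 44.3534900 − 43.944510 = 0.4089800 u.
E_B = 0.4089800 × 931.49 = 380.961 MeV
BE/A = 380.961 MeV / 44 = 8.658 MeV/nucleon

8.658 MeV/nucleon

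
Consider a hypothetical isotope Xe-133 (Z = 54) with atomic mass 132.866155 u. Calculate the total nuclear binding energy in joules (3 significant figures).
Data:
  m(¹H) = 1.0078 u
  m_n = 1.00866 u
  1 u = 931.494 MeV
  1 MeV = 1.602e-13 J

With 54 protons and 79 neutrons (A = 133):
Mass of separated nucleons = 54(1.0078) + 79(1.00866) = 54.4212 + 79.68414 = 134.10534 u
Δm = 134.10534 − 132.866155 = 1.239185 u
E_B = 1.239185 × 931.494 = 1154.29 MeV
In joules: 1154.29 MeV × 1.602e-13 J/MeV = 1.8492e-10 J

1.85e-10 J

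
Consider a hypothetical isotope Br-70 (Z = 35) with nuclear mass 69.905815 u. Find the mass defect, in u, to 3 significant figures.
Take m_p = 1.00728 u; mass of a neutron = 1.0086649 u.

0.652 u

The nucleus contains 35 protons and 70 − 35 = 35 neutrons.
Total constituent mass: 35 × 1.00728 + 35 × 1.0086649 = 70.5580715 u
Mass defect Δm = 70.5580715 − 69.905815 = 0.6522565 u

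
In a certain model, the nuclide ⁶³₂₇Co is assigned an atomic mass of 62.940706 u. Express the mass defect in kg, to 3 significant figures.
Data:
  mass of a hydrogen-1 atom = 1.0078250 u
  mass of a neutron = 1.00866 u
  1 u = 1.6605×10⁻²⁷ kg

9.67e-28 kg

Z = 27, so N = A − Z = 63 − 27 = 36.
Mass of separated nucleons = 27(1.0078250) + 36(1.00866) = 27.2112750 + 36.31176 = 63.5230350 u
The mass defect is 63.5230350 − 62.940706 = 0.5823290 u.
In SI units: 0.5823290 u × 1.6605×10⁻²⁷ kg/u = 9.6696e-28 kg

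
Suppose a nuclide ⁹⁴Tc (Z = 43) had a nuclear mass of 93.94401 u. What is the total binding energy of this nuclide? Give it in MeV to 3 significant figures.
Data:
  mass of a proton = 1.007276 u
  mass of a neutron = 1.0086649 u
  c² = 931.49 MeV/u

Z = 43, so N = A − Z = 94 − 43 = 51.
Total constituent mass: 43 × 1.007276 + 51 × 1.0086649 = 94.7547779 u
Δm = 94.7547779 − 93.94401 = 0.8107679 u
Converting to energy: 0.8107679 u × 931.49 MeV/u = 755.222 MeV

755 MeV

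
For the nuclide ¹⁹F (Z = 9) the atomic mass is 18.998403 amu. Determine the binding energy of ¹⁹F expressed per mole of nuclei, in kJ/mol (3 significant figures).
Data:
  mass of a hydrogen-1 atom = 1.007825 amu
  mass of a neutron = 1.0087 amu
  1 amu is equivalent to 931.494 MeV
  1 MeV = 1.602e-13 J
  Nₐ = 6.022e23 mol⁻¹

The nucleus contains 9 protons and 19 − 9 = 10 neutrons.
Σm = 9·m(¹H) + 10·m_n = 9.070425 + 10.0870 = 19.157425 amu
Mass defect Δm = 19.157425 − 18.998403 = 0.159022 amu
E_B = 0.159022 × 931.494 = 148.128 MeV
Per nucleus in joules: 148.128 MeV × 1.602e-13 J/MeV = 2.3730e-11 J
Per mole: 2.3730e-11 J × 6.022e23 mol⁻¹ = 1.4290e+13 J/mol

1.43e+10 kJ/mol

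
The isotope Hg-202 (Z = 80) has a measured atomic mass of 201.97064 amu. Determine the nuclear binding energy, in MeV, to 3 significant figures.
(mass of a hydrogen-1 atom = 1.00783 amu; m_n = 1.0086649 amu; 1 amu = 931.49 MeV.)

Total constituent mass: 80 × 1.00783 + 122 × 1.0086649 = 203.6835178 amu
Mass defect Δm = 203.6835178 − 201.97064 = 1.7128778 amu
Converting to energy: 1.7128778 amu × 931.49 MeV/amu = 1595.53 MeV

1600 MeV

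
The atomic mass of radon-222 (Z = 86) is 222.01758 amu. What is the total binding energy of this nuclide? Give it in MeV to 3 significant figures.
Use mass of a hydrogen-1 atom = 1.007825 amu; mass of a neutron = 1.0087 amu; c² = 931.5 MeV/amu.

Total constituent mass: 86 × 1.007825 + 136 × 1.0087 = 223.856150 amu
Δm = 223.856150 − 222.01758 = 1.838570 amu
Binding energy = Δm·c² = 1.838570 × 931.5 MeV/amu = 1712.63 MeV

1710 MeV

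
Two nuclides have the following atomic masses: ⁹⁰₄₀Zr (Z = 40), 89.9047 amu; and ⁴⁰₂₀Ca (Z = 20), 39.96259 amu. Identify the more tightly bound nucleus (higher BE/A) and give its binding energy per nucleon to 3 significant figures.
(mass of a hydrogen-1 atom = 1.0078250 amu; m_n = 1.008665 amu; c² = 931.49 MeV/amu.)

⁹⁰₄₀Zr: Σm = 40(1.0078250) + 50(1.008665) = 90.7462500 amu; Δm = 0.8415500 amu; E_B = 783.90 MeV; E_B/A = 8.710 MeV
⁴⁰₂₀Ca: Σm = 20(1.0078250) + 20(1.008665) = 40.3298000 amu; Δm = 0.3672100 amu; E_B = 342.05 MeV; E_B/A = 8.551 MeV
⁹⁰₄₀Zr has the higher binding energy per nucleon, so it is the more tightly bound nucleus.

⁹⁰₄₀Zr; 8.71 MeV/nucleon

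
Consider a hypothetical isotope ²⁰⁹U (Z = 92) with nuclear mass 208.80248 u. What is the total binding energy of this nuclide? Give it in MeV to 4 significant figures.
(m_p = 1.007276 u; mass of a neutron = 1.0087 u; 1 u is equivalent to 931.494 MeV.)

Σm = 92·m_p + 117·m_n = 92.669392 + 118.0179 = 210.687292 u
The mass defect is 210.687292 − 208.80248 = 1.884812 u.
Binding energy = Δm·c² = 1.884812 × 931.494 MeV/u = 1755.69 MeV

1756 MeV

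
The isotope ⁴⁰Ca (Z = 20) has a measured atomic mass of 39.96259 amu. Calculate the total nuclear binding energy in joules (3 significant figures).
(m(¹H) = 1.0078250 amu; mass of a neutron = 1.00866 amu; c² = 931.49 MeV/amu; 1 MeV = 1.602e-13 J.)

Σm = 20·m(¹H) + 20·m_n = 20.1565000 + 20.17320 = 40.3297000 amu
Mass defect Δm = 40.3297000 − 39.96259 = 0.3671100 amu
E_B = 0.3671100 × 931.49 = 341.959 MeV
In joules: 341.959 MeV × 1.602e-13 J/MeV = 5.4782e-11 J

5.48e-11 J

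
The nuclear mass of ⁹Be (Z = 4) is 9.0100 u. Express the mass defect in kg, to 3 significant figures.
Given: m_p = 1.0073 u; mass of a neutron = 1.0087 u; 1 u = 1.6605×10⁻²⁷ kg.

1.04e-28 kg

Mass of separated nucleons = 4(1.0073) + 5(1.0087) = 4.0292 + 5.0435 = 9.0727 u
The mass defect is 9.0727 − 9.0100 = 0.0627 u.
In SI units: 0.0627 u × 1.6605×10⁻²⁷ kg/u = 1.0411e-28 kg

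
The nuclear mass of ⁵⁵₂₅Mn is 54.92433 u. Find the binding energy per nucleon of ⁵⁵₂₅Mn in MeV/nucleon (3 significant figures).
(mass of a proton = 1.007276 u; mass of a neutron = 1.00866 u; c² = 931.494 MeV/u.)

8.76 MeV/nucleon

The nucleus contains 25 protons and 55 − 25 = 30 neutrons.
Mass of separated nucleons = 25(1.007276) + 30(1.00866) = 25.181900 + 30.25980 = 55.441700 u
Mass defect Δm = 55.441700 − 54.92433 = 0.517370 u
E_B = 0.517370 × 931.494 = 481.927 MeV
Per nucleon: 481.927 / 55 = 8.762 MeV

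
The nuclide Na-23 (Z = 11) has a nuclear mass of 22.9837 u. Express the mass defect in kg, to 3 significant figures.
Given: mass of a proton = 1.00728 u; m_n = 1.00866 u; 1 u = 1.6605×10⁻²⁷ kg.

Σm = 11·m_p + 12·m_n = 11.08008 + 12.10392 = 23.18400 u
Mass defect Δm = 23.18400 − 22.9837 = 0.20030 u
In SI units: 0.20030 u × 1.6605×10⁻²⁷ kg/u = 3.3260e-28 kg

3.33e-28 kg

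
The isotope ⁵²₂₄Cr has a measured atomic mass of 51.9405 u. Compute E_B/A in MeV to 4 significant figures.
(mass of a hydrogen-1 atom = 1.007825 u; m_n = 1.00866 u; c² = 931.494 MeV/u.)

8.774 MeV/nucleon

Total constituent mass: 24 × 1.007825 + 28 × 1.00866 = 52.430280 u
Δm = 52.430280 − 51.9405 = 0.489780 u
Binding energy = Δm·c² = 0.489780 × 931.494 MeV/u = 456.227 MeV
Per nucleon: 456.227 / 52 = 8.774 MeV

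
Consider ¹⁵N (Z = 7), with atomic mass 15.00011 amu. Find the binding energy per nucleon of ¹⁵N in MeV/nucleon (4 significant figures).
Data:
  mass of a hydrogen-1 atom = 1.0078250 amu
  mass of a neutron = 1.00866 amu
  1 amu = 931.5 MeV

With 7 protons and 8 neutrons (A = 15):
Mass of separated nucleons = 7(1.0078250) + 8(1.00866) = 7.0547750 + 8.06928 = 15.1240550 amu
The mass defect is 15.1240550 − 15.00011 = 0.1239450 amu.
E_B = 0.1239450 × 931.5 = 115.455 MeV
BE/A = 115.455 MeV / 15 = 7.697 MeV/nucleon

7.697 MeV/nucleon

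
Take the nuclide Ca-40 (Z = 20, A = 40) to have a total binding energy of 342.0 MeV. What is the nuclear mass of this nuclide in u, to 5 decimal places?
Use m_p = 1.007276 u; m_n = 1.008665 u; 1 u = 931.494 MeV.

39.95167 u

Mass defect = 342.0 MeV / (931.494 MeV/u) = 0.3671521 u
Constituent mass = 20(1.007276) + 20(1.008665) = 40.318820 u
Nuclear mass = 40.318820 − 0.3671521 = 39.9516679 u ≈ 39.95167 u (to 5 decimal places)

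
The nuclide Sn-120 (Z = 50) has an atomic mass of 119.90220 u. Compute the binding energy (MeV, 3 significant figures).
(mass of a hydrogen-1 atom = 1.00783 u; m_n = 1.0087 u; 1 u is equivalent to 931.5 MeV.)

The nucleus contains 50 protons and 120 − 50 = 70 neutrons.
Mass of separated nucleons = 50(1.00783) + 70(1.0087) = 50.39150 + 70.6090 = 121.00050 u
Mass defect Δm = 121.00050 − 119.90220 = 1.09830 u
Binding energy = Δm·c² = 1.09830 × 931.5 MeV/u = 1023.07 MeV

1020 MeV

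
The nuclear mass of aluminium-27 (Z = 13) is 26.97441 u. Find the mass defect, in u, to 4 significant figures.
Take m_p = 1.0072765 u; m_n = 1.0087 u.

Mass of separated nucleons = 13(1.0072765) + 14(1.0087) = 13.0945945 + 14.1218 = 27.2163945 u
The mass defect is 27.2163945 − 26.97441 = 0.2419845 u.

0.2420 u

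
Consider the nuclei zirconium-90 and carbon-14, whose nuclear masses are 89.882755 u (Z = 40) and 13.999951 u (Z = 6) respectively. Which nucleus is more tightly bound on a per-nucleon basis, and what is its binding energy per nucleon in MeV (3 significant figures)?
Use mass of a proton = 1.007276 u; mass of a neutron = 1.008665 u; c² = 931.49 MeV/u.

zirconium-90; 8.71 MeV/nucleon

zirconium-90: Σm = 40(1.007276) + 50(1.008665) = 90.724290 u; Δm = 0.841535 u; E_B = 783.88 MeV; E_B/A = 8.710 MeV
carbon-14: Σm = 6(1.007276) + 8(1.008665) = 14.112976 u; Δm = 0.113025 u; E_B = 105.28 MeV; E_B/A = 7.520 MeV
zirconium-90 has the higher binding energy per nucleon, so it is the more tightly bound nucleus.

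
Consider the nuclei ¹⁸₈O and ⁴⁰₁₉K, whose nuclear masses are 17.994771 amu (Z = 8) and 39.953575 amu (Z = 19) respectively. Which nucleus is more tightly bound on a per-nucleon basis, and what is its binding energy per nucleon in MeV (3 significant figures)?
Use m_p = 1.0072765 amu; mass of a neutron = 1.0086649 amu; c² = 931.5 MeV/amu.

¹⁸₈O: Σm = 8(1.0072765) + 10(1.0086649) = 18.1448610 amu; Δm = 0.1500900 amu; E_B = 139.81 MeV; E_B/A = 7.767 MeV
⁴⁰₁₉K: Σm = 19(1.0072765) + 21(1.0086649) = 40.3202164 amu; Δm = 0.3666414 amu; E_B = 341.53 MeV; E_B/A = 8.538 MeV
⁴⁰₁₉K has the higher binding energy per nucleon, so it is the more tightly bound nucleus.

⁴⁰₁₉K; 8.54 MeV/nucleon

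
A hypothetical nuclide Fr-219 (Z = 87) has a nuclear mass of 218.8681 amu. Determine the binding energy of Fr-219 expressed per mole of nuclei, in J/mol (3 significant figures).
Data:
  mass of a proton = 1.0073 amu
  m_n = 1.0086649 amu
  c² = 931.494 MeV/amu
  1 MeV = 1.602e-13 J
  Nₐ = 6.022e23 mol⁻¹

1.72e+14 J/mol

Mass of separated nucleons = 87(1.0073) + 132(1.0086649) = 87.6351 + 133.1437668 = 220.7788668 amu
The mass defect is 220.7788668 − 218.8681 = 1.9107668 amu.
Converting to energy: 1.9107668 amu × 931.494 MeV/amu = 1779.87 MeV
Per nucleus in joules: 1779.87 MeV × 1.602e-13 J/MeV = 2.8514e-10 J
Per mole: 2.8514e-10 J × 6.022e23 mol⁻¹ = 1.7171e+14 J/mol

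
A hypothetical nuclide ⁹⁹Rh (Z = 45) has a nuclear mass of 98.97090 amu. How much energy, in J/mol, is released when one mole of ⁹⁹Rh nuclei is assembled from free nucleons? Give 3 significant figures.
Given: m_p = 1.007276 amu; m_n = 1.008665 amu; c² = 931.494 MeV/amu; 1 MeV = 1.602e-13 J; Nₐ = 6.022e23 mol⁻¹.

Σm = 45·m_p + 54·m_n = 45.327420 + 54.467910 = 99.795330 amu
Mass defect Δm = 99.795330 − 98.97090 = 0.824430 amu
E_B = 0.824430 × 931.494 = 767.952 MeV
Per nucleus in joules: 767.952 MeV × 1.602e-13 J/MeV = 1.2303e-10 J
Per mole: 1.2303e-10 J × 6.022e23 mol⁻¹ = 7.4089e+13 J/mol

7.41e+13 J/mol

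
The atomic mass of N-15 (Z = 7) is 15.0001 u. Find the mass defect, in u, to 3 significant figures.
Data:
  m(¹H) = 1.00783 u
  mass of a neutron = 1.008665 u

The nucleus contains 7 protons and 15 − 7 = 8 neutrons.
Σm = 7·m(¹H) + 8·m_n = 7.05481 + 8.069320 = 15.124130 u
Mass defect Δm = 15.124130 − 15.0001 = 0.124030 u

0.124 u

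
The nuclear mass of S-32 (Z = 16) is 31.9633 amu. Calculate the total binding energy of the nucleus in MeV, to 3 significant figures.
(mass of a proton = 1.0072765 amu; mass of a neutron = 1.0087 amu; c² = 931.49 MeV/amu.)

272 MeV

Total constituent mass: 16 × 1.0072765 + 16 × 1.0087 = 32.2556240 amu
Mass defect Δm = 32.2556240 − 31.9633 = 0.2923240 amu
E_B = 0.2923240 × 931.49 = 272.297 MeV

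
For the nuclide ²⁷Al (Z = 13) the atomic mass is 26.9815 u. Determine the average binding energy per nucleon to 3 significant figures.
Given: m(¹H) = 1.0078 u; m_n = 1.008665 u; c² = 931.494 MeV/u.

8.32 MeV/nucleon

The nucleus contains 13 protons and 27 − 13 = 14 neutrons.
Mass of separated nucleons = 13(1.0078) + 14(1.008665) = 13.1014 + 14.121310 = 27.222710 u
Mass defect Δm = 27.222710 − 26.9815 = 0.241210 u
E_B = 0.241210 × 931.494 = 224.686 MeV
Dividing by A = 27 gives 8.322 MeV per nucleon.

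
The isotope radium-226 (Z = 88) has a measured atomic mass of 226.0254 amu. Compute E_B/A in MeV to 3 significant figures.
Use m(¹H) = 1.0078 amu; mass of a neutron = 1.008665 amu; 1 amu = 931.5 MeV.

The nucleus contains 88 protons and 226 − 88 = 138 neutrons.
Mass of separated nucleons = 88(1.0078) + 138(1.008665) = 88.6864 + 139.195770 = 227.882170 amu
Mass defect Δm = 227.882170 − 226.0254 = 1.856770 amu
Converting to energy: 1.856770 amu × 931.5 MeV/amu = 1729.58 MeV
BE/A = 1729.58 MeV / 226 = 7.653 MeV/nucleon

7.65 MeV/nucleon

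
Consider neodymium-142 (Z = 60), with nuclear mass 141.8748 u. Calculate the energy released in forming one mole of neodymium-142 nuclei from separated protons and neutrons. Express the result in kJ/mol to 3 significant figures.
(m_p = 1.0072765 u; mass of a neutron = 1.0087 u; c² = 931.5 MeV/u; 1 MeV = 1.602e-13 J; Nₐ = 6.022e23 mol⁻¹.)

1.15e+11 kJ/mol

Z = 60, so N = A − Z = 142 − 60 = 82.
Σm = 60·m_p + 82·m_n = 60.4365900 + 82.7134 = 143.1499900 u
The mass defect is 143.1499900 − 141.8748 = 1.2751900 u.
Converting to energy: 1.2751900 u × 931.5 MeV/u = 1187.84 MeV
Per nucleus in joules: 1187.84 MeV × 1.602e-13 J/MeV = 1.9029e-10 J
Per mole: 1.9029e-10 J × 6.022e23 mol⁻¹ = 1.1459e+14 J/mol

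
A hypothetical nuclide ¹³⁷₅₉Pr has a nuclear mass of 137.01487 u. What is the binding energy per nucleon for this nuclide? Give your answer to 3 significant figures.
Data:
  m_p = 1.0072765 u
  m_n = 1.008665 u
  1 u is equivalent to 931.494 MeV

7.41 MeV/nucleon

Z = 59, so N = A − Z = 137 − 59 = 78.
Total constituent mass: 59 × 1.0072765 + 78 × 1.008665 = 138.1051835 u
Mass defect Δm = 138.1051835 − 137.01487 = 1.0903135 u
Binding energy = Δm·c² = 1.0903135 × 931.494 MeV/u = 1015.62 MeV
Dividing by A = 137 gives 7.413 MeV per nucleon.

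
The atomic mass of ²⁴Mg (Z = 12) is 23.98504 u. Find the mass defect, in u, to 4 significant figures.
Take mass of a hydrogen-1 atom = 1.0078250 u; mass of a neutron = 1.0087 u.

Mass of separated nucleons = 12(1.0078250) + 12(1.0087) = 12.0939000 + 12.1044 = 24.1983000 u
The mass defect is 24.1983000 − 23.98504 = 0.2132600 u.

0.2133 u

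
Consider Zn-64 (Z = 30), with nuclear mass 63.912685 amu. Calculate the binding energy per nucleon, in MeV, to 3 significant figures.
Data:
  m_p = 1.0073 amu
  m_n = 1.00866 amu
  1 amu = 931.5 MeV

Total constituent mass: 30 × 1.0073 + 34 × 1.00866 = 64.51344 amu
Mass defect Δm = 64.51344 − 63.912685 = 0.600755 amu
Converting to energy: 0.600755 amu × 931.5 MeV/amu = 559.603 MeV
BE/A = 559.603 MeV / 64 = 8.744 MeV/nucleon

8.74 MeV/nucleon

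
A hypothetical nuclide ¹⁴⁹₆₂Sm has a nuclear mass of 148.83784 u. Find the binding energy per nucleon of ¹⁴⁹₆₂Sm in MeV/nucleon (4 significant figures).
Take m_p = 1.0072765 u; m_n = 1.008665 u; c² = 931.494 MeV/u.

Total constituent mass: 62 × 1.0072765 + 87 × 1.008665 = 150.2049980 u
Δm = 150.2049980 − 148.83784 = 1.3671580 u
Binding energy = Δm·c² = 1.3671580 × 931.494 MeV/u = 1273.50 MeV
Per nucleon: 1273.50 / 149 = 8.547 MeV

8.547 MeV/nucleon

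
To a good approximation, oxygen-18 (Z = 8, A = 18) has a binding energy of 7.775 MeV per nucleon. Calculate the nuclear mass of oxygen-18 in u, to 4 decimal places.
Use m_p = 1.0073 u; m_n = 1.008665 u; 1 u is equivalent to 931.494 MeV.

17.9948 u

Total binding energy = 18 × 7.775 = 139.950 MeV
Mass defect = 139.950 MeV / (931.494 MeV/u) = 0.150243 u
Constituent mass = 8(1.0073) + 10(1.008665) = 18.145050 u
Nuclear mass = 18.145050 − 0.150243 = 17.994807 u ≈ 17.9948 u (to 4 decimal places)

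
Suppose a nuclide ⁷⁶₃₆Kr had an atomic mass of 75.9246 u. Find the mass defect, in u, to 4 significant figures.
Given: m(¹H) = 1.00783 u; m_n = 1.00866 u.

0.7037 u

Z = 36, so N = A − Z = 76 − 36 = 40.
Mass of separated nucleons = 36(1.00783) + 40(1.00866) = 36.28188 + 40.34640 = 76.62828 u
The mass defect is 76.62828 − 75.9246 = 0.70368 u.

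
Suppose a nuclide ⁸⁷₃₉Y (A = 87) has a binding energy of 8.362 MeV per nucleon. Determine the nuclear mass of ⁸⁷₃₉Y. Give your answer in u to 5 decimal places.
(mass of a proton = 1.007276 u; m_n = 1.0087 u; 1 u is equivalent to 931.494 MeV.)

Total binding energy = 87 × 8.362 = 727.494 MeV
Mass defect = 727.494 MeV / (931.494 MeV/u) = 0.7809970 u
Constituent mass = 39(1.007276) + 48(1.0087) = 87.701364 u
Nuclear mass = 87.701364 − 0.7809970 = 86.9203670 u ≈ 86.92037 u (to 5 decimal places)

86.92037 u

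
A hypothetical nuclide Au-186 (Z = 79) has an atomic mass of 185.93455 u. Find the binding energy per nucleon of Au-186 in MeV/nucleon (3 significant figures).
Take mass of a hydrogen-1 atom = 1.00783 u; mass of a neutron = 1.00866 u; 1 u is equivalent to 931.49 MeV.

With 79 protons and 107 neutrons (A = 186):
Mass of separated nucleons = 79(1.00783) + 107(1.00866) = 79.61857 + 107.92662 = 187.54519 u
The mass defect is 187.54519 − 185.93455 = 1.61064 u.
E_B = 1.61064 × 931.49 = 1500.30 MeV
Per nucleon: 1500.30 / 186 = 8.066 MeV

8.07 MeV/nucleon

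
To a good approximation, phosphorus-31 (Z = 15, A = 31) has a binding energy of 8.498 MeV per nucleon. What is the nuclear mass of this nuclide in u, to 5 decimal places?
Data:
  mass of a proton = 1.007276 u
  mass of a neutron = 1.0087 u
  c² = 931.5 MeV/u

Total binding energy = 31 × 8.498 = 263.438 MeV
Mass defect = 263.438 MeV / (931.5 MeV/u) = 0.2828105 u
Constituent mass = 15(1.007276) + 16(1.0087) = 31.248340 u
Nuclear mass = 31.248340 − 0.2828105 = 30.9655295 u ≈ 30.96553 u (to 5 decimal places)

30.96553 u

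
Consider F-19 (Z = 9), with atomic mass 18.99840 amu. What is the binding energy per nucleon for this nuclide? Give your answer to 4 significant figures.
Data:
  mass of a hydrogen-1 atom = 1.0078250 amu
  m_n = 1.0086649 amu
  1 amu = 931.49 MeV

With 9 protons and 10 neutrons (A = 19):
Mass of separated nucleons = 9(1.0078250) + 10(1.0086649) = 9.0704250 + 10.0866490 = 19.1570740 amu
Δm = 19.1570740 − 18.99840 = 0.1586740 amu
E_B = 0.1586740 × 931.49 = 147.803 MeV
BE/A = 147.803 MeV / 19 = 7.779 MeV/nucleon

7.779 MeV/nucleon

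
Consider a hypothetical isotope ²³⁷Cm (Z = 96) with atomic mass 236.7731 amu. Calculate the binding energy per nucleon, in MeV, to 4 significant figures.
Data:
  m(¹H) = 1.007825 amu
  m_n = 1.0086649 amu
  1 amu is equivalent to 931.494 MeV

Total constituent mass: 96 × 1.007825 + 141 × 1.0086649 = 238.9729509 amu
The mass defect is 238.9729509 − 236.7731 = 2.1998509 amu.
Converting to energy: 2.1998509 amu × 931.494 MeV/amu = 2049.15 MeV
BE/A = 2049.15 MeV / 237 = 8.646 MeV/nucleon

8.646 MeV/nucleon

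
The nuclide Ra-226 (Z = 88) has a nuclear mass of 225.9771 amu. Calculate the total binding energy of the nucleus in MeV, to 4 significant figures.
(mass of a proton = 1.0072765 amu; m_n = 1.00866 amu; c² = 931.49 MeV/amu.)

1731 MeV

With 88 protons and 138 neutrons (A = 226):
Total constituent mass: 88 × 1.0072765 + 138 × 1.00866 = 227.8354120 amu
The mass defect is 227.8354120 − 225.9771 = 1.8583120 amu.
Converting to energy: 1.8583120 amu × 931.49 MeV/amu = 1731.00 MeV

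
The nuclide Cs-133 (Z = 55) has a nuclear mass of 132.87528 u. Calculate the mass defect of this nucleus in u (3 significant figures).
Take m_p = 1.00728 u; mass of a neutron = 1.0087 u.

1.20 u

Total constituent mass: 55 × 1.00728 + 78 × 1.0087 = 134.07900 u
Mass defect Δm = 134.07900 − 132.87528 = 1.20372 u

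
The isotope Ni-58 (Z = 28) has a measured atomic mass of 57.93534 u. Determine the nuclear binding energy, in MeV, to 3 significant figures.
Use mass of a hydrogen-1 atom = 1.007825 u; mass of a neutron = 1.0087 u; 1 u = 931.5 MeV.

Z = 28, so N = A − Z = 58 − 28 = 30.
Mass of separated nucleons = 28(1.007825) + 30(1.0087) = 28.219100 + 30.2610 = 58.480100 u
Δm = 58.480100 − 57.93534 = 0.544760 u
Binding energy = Δm·c² = 0.544760 × 931.5 MeV/u = 507.444 MeV

507 MeV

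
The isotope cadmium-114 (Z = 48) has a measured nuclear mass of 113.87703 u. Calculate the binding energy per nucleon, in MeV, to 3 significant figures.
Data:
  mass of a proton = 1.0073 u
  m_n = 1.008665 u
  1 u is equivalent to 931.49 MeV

8.54 MeV/nucleon

Mass of separated nucleons = 48(1.0073) + 66(1.008665) = 48.3504 + 66.571890 = 114.922290 u
Δm = 114.922290 − 113.87703 = 1.045260 u
E_B = 1.045260 × 931.49 = 973.649 MeV
Per nucleon: 973.649 / 114 = 8.541 MeV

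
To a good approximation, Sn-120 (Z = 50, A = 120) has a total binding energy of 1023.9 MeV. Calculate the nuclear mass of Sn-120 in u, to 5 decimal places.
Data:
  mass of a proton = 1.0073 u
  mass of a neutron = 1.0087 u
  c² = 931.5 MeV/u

119.87481 u

Mass defect = 1023.9 MeV / (931.5 MeV/u) = 1.0991948 u
Constituent mass = 50(1.0073) + 70(1.0087) = 120.9740 u
Nuclear mass = 120.9740 − 1.0991948 = 119.8748052 u ≈ 119.87481 u (to 5 decimal places)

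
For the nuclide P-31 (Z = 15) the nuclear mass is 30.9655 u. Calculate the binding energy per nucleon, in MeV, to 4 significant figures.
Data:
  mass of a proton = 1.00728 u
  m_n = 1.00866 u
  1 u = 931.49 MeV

8.481 MeV/nucleon

Σm = 15·m_p + 16·m_n = 15.10920 + 16.13856 = 31.24776 u
The mass defect is 31.24776 − 30.9655 = 0.28226 u.
E_B = 0.28226 × 931.49 = 262.922 MeV
Dividing by A = 31 gives 8.481 MeV per nucleon.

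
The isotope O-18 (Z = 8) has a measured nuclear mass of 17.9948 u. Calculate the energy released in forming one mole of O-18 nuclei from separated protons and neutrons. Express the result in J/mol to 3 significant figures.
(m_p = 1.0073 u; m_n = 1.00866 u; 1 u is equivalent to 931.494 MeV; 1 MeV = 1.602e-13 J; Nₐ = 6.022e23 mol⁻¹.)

1.35e+13 J/mol

The nucleus contains 8 protons and 18 − 8 = 10 neutrons.
Total constituent mass: 8 × 1.0073 + 10 × 1.00866 = 18.14500 u
Δm = 18.14500 − 17.9948 = 0.15020 u
E_B = 0.15020 × 931.494 = 139.910 MeV
Per nucleus in joules: 139.910 MeV × 1.602e-13 J/MeV = 2.2414e-11 J
Per mole: 2.2414e-11 J × 6.022e23 mol⁻¹ = 1.3498e+13 J/mol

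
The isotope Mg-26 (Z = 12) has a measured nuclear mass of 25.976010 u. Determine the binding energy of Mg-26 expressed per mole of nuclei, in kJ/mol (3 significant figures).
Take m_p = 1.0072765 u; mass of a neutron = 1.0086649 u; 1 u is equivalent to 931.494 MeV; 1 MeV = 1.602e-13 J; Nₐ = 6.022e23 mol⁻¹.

2.09e+10 kJ/mol

The nucleus contains 12 protons and 26 − 12 = 14 neutrons.
Mass of separated nucleons = 12(1.0072765) + 14(1.0086649) = 12.0873180 + 14.1213086 = 26.2086266 u
Δm = 26.2086266 − 25.976010 = 0.2326166 u
Binding energy = Δm·c² = 0.2326166 × 931.494 MeV/u = 216.681 MeV
Per nucleus in joules: 216.681 MeV × 1.602e-13 J/MeV = 3.4712e-11 J
Per mole: 3.4712e-11 J × 6.022e23 mol⁻¹ = 2.0904e+13 J/mol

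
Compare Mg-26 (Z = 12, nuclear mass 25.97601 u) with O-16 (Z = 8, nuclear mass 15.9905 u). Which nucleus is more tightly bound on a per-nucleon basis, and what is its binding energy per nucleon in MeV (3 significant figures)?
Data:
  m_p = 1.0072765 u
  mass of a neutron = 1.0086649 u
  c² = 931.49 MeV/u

Mg-26: Σm = 12(1.0072765) + 14(1.0086649) = 26.2086266 u; Δm = 0.2326166 u; E_B = 216.68 MeV; E_B/A = 8.334 MeV
O-16: Σm = 8(1.0072765) + 8(1.0086649) = 16.1275312 u; Δm = 0.1370312 u; E_B = 127.64 MeV; E_B/A = 7.978 MeV
Mg-26 has the higher binding energy per nucleon, so it is the more tightly bound nucleus.

Mg-26; 8.33 MeV/nucleon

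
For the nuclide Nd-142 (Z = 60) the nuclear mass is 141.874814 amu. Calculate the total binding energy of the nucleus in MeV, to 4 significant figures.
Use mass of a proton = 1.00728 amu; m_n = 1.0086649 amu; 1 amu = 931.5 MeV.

Mass of separated nucleons = 60(1.00728) + 82(1.0086649) = 60.43680 + 82.7105218 = 143.1473218 amu
Mass defect Δm = 143.1473218 − 141.874814 = 1.2725078 amu
Binding energy = Δm·c² = 1.2725078 × 931.5 MeV/amu = 1185.34 MeV

1185 MeV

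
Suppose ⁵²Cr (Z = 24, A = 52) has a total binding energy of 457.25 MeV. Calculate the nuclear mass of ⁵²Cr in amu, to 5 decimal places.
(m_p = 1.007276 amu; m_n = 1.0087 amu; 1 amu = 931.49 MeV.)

Mass defect = 457.25 MeV / (931.49 MeV/amu) = 0.4908802 amu
Constituent mass = 24(1.007276) + 28(1.0087) = 52.418224 amu
Nuclear mass = 52.418224 − 0.4908802 = 51.9273438 amu ≈ 51.92734 amu (to 5 decimal places)

51.92734 amu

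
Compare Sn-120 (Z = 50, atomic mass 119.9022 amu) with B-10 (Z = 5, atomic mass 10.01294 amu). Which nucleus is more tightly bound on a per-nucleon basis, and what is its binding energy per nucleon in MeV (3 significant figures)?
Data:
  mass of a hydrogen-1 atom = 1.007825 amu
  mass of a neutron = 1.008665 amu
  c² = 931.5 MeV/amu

Sn-120: Σm = 50(1.007825) + 70(1.008665) = 120.997800 amu; Δm = 1.095600 amu; E_B = 1020.55 MeV; E_B/A = 8.5046 MeV
B-10: Σm = 5(1.007825) + 5(1.008665) = 10.082450 amu; Δm = 0.069510 amu; E_B = 64.749 MeV; E_B/A = 6.4749 MeV
Sn-120 has the higher binding energy per nucleon, so it is the more tightly bound nucleus.

Sn-120; 8.50 MeV/nucleon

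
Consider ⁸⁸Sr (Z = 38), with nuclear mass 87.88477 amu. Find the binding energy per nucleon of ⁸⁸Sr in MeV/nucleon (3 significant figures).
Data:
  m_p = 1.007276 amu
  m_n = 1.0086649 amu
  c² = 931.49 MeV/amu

8.73 MeV/nucleon

Σm = 38·m_p + 50·m_n = 38.276488 + 50.4332450 = 88.7097330 amu
Δm = 88.7097330 − 87.88477 = 0.8249630 amu
Binding energy = Δm·c² = 0.8249630 × 931.49 MeV/amu = 768.445 MeV
BE/A = 768.445 MeV / 88 = 8.732 MeV/nucleon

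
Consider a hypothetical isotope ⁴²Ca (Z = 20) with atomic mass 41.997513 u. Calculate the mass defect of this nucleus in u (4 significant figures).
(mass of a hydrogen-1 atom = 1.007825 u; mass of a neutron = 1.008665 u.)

0.3496 u

The nucleus contains 20 protons and 42 − 20 = 22 neutrons.
Total constituent mass: 20 × 1.007825 + 22 × 1.008665 = 42.347130 u
The mass defect is 42.347130 − 41.997513 = 0.349617 u.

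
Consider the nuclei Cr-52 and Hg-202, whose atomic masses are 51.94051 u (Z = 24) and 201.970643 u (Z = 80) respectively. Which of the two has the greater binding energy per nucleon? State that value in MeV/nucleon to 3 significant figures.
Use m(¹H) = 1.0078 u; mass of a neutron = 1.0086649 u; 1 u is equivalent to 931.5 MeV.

Cr-52: Σm = 24(1.0078) + 28(1.0086649) = 52.4298172 u; Δm = 0.4893072 u; E_B = 455.79 MeV; E_B/A = 8.765 MeV
Hg-202: Σm = 80(1.0078) + 122(1.0086649) = 203.6811178 u; Δm = 1.7104748 u; E_B = 1593.3 MeV; E_B/A = 7.888 MeV
Cr-52 has the higher binding energy per nucleon, so it is the more tightly bound nucleus.

Cr-52; 8.77 MeV/nucleon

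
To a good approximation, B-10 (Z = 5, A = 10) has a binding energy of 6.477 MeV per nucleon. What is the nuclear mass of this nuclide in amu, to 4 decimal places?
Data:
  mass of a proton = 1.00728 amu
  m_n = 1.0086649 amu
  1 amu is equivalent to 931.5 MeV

10.0102 amu

Total binding energy = 10 × 6.477 = 64.770 MeV
Mass defect = 64.770 MeV / (931.5 MeV/amu) = 0.069533 amu
Constituent mass = 5(1.00728) + 5(1.0086649) = 10.0797245 amu
Nuclear mass = 10.0797245 − 0.069533 = 10.0101915 amu ≈ 10.0102 amu (to 4 decimal places)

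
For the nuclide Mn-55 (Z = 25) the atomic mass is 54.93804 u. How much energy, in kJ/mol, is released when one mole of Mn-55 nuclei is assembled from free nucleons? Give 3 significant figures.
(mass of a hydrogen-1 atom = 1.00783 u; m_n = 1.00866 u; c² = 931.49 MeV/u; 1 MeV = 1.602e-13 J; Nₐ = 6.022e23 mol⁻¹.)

4.65e+10 kJ/mol

With 25 protons and 30 neutrons (A = 55):
Total constituent mass: 25 × 1.00783 + 30 × 1.00866 = 55.45555 u
Mass defect Δm = 55.45555 − 54.93804 = 0.51751 u
Converting to energy: 0.51751 u × 931.49 MeV/u = 482.055 MeV
Per nucleus in joules: 482.055 MeV × 1.602e-13 J/MeV = 7.7225e-11 J
Per mole: 7.7225e-11 J × 6.022e23 mol⁻¹ = 4.6505e+13 J/mol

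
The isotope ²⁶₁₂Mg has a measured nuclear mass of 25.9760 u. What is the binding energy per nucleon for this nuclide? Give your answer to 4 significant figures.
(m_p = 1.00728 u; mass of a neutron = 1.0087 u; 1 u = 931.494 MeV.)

The nucleus contains 12 protons and 26 − 12 = 14 neutrons.
Mass of separated nucleons = 12(1.00728) + 14(1.0087) = 12.08736 + 14.1218 = 26.20916 u
Mass defect Δm = 26.20916 − 25.9760 = 0.23316 u
E_B = 0.23316 × 931.494 = 217.187 MeV
Dividing by A = 26 gives 8.353 MeV per nucleon.

8.353 MeV/nucleon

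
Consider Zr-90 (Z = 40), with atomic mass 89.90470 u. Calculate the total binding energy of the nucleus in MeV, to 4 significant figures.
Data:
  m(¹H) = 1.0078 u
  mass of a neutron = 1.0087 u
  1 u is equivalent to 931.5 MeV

Total constituent mass: 40 × 1.0078 + 50 × 1.0087 = 90.7470 u
The mass defect is 90.7470 − 89.90470 = 0.84230 u.
E_B = 0.84230 × 931.5 = 784.602 MeV

784.6 MeV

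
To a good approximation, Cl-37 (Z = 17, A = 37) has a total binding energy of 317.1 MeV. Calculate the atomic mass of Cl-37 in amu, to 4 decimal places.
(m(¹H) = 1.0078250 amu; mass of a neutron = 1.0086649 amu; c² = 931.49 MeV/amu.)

Mass defect = 317.1 MeV / (931.49 MeV/amu) = 0.340422 amu
Constituent mass = 17(1.0078250) + 20(1.0086649) = 37.3063230 amu
Atomic mass = 37.3063230 − 0.340422 = 36.9659010 amu ≈ 36.9659 amu (to 4 decimal places)

36.9659 amu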